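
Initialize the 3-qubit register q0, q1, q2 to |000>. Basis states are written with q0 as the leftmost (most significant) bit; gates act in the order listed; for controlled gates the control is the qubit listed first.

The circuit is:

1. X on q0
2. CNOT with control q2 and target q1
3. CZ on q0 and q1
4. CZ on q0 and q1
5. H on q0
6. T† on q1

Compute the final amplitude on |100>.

The amplitude on |100> is -sqrt(2)/2. Key observation: steps 3-4 multiply out to the identity, so the circuit reduces to the remaining gates.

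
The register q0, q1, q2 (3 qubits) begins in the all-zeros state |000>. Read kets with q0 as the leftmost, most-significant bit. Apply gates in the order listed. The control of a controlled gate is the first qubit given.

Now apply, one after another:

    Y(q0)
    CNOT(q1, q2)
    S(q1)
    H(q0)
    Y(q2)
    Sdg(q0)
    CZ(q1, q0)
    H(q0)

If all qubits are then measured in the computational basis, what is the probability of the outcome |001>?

Outcome |001> occurs with probability 1/2.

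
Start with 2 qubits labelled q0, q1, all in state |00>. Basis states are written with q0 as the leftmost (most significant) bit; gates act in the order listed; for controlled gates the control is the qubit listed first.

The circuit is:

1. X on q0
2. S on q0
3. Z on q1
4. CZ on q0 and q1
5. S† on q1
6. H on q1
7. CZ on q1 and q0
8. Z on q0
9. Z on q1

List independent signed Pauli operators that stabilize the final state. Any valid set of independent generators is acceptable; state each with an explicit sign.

The stabilizer group can be generated by +IX, -ZI, among other valid generating sets.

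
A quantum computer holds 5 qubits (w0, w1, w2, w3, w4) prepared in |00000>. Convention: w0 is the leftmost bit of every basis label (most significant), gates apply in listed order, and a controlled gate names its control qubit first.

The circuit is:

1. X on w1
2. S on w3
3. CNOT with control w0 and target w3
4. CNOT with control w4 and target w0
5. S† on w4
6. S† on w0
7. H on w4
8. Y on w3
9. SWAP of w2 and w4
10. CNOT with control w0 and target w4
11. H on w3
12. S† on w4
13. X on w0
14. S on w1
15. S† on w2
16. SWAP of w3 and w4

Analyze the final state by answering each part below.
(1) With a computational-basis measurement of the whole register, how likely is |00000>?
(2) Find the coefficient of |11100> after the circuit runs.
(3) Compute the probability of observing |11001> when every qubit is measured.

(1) The probability of measuring |00000> is 0.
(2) |11100> carries amplitude I/2 in the final state.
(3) A full measurement returns |11001> with probability 1/4.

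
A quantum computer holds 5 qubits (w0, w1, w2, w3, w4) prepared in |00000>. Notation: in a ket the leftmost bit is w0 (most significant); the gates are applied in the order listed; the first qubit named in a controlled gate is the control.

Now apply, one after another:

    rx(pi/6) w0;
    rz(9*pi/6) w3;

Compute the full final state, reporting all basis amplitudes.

After the circuit, the state carries amplitude (-sqrt(6) - sqrt(2))*exp(I*pi/4)/4 on |00000>, (-sqrt(2) + sqrt(6))*exp(3*I*pi/4)/4 on |10000>, and 0 on every other basis state.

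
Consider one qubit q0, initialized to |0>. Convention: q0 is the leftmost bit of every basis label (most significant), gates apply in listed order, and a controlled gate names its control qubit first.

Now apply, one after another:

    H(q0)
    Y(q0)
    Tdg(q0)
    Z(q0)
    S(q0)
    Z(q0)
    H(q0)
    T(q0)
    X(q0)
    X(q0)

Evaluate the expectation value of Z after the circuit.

In the final state, Z has expectation -sqrt(2)/2.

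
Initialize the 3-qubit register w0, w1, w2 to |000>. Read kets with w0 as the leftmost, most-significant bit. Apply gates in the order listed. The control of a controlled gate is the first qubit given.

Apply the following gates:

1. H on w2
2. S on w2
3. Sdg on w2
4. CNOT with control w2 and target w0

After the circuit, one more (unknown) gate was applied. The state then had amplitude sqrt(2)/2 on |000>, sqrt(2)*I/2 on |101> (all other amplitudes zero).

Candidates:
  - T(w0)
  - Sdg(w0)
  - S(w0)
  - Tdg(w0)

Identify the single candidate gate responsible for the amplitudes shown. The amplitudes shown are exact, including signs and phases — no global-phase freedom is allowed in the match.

The unique candidate consistent with the amplitudes is S(w0). Key observation: steps 2-3 multiply out to the identity, so the circuit reduces to the remaining gates.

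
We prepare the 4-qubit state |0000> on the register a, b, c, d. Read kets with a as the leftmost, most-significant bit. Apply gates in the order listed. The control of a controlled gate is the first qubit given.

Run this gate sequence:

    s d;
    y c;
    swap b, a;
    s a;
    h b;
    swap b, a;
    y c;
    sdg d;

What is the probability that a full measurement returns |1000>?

A full measurement returns |1000> with probability 1/2.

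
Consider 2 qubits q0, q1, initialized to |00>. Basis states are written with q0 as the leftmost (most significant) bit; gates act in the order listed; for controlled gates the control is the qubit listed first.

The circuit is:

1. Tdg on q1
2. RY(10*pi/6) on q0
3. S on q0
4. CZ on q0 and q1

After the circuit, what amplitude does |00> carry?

The amplitude on |00> is -sqrt(3)/2.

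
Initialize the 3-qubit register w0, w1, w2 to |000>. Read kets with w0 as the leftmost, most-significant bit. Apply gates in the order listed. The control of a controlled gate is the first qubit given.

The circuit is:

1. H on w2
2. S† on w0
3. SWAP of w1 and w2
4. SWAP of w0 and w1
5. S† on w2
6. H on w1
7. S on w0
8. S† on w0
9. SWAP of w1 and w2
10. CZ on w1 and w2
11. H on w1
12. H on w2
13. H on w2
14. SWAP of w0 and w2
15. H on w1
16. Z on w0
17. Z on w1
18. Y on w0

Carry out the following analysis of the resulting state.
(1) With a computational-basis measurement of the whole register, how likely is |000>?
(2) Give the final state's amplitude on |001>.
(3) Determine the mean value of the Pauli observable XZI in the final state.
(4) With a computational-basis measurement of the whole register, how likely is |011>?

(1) The probability of measuring |000> is 1/4.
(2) |001> carries amplitude I/2 in the final state.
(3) In the final state, XZI has expectation 1.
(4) The probability of measuring |011> is 0.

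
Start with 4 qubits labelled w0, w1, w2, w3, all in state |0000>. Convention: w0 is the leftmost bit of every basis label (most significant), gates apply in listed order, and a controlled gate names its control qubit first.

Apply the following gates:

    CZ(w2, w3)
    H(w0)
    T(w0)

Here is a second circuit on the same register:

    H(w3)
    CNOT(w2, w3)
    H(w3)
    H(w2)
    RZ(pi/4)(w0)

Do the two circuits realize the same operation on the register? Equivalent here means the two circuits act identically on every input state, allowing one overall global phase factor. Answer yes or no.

No, they are not equivalent — no single phase factor reconciles the two unitaries.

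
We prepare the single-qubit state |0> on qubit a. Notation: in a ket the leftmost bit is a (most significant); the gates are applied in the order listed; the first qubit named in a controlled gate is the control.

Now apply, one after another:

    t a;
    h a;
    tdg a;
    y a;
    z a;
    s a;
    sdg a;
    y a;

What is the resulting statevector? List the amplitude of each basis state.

The resulting statevector has amplitude -sqrt(2)/2 on |0>, -sqrt(2)*exp(3*I*pi/4)/2 on |1>. Key observation: gates 6-7 undo each other exactly, leaving only the rest of the circuit to track.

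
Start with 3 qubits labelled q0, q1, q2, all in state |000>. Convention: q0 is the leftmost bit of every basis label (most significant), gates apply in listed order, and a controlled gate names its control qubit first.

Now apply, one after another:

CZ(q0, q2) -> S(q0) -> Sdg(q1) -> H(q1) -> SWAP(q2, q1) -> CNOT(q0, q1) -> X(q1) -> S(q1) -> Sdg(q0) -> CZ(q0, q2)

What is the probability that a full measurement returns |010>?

The probability of measuring |010> is 1/2.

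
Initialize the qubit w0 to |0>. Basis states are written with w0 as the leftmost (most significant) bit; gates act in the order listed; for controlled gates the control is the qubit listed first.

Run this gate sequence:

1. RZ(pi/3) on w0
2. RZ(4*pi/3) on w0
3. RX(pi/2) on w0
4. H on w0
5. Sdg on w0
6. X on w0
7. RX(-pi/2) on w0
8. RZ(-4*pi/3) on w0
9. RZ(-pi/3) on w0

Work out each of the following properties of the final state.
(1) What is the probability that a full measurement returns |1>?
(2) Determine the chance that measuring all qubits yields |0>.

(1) Outcome |1> occurs with probability 1/2.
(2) Outcome |0> occurs with probability 1/2.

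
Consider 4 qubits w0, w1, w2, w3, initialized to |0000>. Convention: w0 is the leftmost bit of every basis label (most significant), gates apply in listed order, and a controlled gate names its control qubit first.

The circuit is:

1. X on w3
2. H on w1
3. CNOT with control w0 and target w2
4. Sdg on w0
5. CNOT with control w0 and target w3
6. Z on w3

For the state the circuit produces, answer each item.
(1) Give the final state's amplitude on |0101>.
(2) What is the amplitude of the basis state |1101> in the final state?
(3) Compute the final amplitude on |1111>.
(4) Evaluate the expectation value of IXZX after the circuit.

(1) The amplitude on |0101> is -sqrt(2)/2.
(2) The final state's coefficient on |1101> equals 0.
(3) The final state's coefficient on |1111> equals 0.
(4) In the final state, IXZX has expectation 0.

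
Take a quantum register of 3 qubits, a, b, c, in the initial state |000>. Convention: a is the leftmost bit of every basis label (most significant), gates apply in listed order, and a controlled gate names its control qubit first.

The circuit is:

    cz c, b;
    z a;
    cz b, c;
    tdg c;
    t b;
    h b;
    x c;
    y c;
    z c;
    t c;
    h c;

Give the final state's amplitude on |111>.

The final state's coefficient on |111> equals 0.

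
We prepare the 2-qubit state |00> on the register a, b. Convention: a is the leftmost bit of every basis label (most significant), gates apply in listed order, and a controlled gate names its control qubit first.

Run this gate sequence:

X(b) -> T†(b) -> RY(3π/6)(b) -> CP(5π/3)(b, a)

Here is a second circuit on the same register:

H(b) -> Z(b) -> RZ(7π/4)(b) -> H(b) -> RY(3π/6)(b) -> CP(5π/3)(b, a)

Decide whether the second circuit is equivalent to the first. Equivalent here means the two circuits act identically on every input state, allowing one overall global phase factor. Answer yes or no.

No: there is an input state on which the two circuits produce genuinely different outputs (not merely differing by a phase).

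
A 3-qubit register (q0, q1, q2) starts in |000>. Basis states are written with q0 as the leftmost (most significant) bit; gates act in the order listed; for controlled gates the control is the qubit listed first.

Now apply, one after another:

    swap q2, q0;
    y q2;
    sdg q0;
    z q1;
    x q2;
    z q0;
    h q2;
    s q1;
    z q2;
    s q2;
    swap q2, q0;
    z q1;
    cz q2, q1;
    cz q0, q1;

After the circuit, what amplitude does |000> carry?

The amplitude on |000> is sqrt(2)*I/2.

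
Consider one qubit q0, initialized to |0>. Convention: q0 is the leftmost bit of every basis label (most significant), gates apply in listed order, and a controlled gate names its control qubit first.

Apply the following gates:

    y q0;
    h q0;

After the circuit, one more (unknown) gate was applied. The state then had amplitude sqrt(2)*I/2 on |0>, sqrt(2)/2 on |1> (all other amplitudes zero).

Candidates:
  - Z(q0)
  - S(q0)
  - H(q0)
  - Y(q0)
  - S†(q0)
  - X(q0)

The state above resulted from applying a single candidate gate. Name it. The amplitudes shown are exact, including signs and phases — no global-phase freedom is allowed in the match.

The applied gate was S(q0).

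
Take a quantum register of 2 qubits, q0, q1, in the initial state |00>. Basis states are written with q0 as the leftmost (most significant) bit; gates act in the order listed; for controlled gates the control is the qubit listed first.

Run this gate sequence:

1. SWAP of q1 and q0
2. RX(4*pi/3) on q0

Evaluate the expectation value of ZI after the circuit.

In the final state, ZI has expectation -1/2.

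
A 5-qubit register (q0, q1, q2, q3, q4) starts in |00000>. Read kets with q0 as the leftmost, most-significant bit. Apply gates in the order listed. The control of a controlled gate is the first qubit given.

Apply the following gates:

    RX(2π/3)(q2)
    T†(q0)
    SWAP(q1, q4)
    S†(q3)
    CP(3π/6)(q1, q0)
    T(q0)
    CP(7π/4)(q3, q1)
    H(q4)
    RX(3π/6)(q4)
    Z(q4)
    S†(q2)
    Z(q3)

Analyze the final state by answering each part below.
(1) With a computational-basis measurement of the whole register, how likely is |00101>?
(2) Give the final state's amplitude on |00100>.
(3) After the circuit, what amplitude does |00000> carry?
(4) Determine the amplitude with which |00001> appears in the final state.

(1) Outcome |00101> occurs with probability 3/8.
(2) The final state's coefficient on |00100> equals sqrt(3)*(-1 + I)/4.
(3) The final state's coefficient on |00000> equals 1/4 - I/4.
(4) The final state's coefficient on |00001> equals -1/4 + I/4.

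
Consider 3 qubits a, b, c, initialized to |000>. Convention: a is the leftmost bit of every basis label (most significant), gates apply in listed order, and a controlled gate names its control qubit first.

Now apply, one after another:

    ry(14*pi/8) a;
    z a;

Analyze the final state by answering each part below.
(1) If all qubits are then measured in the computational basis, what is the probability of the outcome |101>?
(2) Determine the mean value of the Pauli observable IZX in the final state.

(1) Outcome |101> occurs with probability 0.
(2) The observable IZX averages to 0.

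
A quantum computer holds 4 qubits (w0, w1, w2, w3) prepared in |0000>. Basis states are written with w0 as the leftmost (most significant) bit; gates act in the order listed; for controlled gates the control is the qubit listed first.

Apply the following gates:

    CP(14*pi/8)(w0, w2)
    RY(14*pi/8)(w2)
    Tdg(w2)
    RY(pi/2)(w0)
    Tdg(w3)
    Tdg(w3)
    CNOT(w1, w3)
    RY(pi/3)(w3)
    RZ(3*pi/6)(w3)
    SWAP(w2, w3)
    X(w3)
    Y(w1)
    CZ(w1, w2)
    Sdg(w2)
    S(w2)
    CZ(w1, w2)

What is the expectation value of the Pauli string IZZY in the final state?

The expectation value of IZZY is 1/4. Key observation: gates 13-16 undo each other exactly, leaving only the rest of the circuit to track.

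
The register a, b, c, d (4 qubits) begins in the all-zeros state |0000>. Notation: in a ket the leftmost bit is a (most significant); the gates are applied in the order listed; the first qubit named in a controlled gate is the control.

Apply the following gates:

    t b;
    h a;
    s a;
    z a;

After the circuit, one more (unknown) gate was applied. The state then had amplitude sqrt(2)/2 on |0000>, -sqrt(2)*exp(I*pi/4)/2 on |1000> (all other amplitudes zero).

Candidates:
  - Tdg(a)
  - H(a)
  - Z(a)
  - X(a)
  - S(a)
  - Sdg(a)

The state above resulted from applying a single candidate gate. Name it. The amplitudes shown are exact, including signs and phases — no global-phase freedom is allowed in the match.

The unique candidate consistent with the amplitudes is Tdg(a).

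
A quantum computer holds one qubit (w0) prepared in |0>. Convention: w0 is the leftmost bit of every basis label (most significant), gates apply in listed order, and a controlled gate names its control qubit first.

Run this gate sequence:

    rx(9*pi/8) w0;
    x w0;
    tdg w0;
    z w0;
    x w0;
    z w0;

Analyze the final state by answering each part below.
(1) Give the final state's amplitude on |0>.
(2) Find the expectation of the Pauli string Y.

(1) |0> carries amplitude -exp(3*I*pi/4)*sin(pi/16) in the final state.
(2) In the final state, Y has expectation sqrt(4 - 2*sqrt(2))/4.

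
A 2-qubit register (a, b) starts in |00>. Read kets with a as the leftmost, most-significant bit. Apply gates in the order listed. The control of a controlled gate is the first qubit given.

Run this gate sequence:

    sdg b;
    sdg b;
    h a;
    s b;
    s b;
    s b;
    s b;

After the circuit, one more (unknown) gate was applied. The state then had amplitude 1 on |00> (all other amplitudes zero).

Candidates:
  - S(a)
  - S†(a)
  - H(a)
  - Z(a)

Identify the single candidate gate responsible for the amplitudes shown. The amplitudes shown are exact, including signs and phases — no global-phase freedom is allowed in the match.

It was H(a) that produced the state shown. Key observation: the block from step 4 through step 7 cancels to the identity and can be dropped.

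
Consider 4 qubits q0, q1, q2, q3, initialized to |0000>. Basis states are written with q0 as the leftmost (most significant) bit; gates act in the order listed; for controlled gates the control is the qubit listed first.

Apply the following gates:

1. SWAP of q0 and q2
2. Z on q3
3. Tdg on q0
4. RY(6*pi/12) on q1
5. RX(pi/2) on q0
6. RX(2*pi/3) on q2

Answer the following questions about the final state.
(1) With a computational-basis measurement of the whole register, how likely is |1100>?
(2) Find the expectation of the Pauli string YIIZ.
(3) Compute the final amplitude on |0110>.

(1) A full measurement returns |1100> with probability 1/16.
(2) The expectation value of YIIZ is -1.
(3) The final state's coefficient on |0110> equals -sqrt(3)*I/4.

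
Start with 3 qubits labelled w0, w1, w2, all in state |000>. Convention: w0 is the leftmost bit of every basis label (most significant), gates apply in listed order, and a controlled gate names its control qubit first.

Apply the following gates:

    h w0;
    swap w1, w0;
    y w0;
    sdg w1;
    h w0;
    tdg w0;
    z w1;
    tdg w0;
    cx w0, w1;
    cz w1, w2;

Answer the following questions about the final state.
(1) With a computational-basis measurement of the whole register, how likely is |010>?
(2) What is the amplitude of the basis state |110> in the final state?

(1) Outcome |010> occurs with probability 1/4.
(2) The amplitude on |110> is -1/2.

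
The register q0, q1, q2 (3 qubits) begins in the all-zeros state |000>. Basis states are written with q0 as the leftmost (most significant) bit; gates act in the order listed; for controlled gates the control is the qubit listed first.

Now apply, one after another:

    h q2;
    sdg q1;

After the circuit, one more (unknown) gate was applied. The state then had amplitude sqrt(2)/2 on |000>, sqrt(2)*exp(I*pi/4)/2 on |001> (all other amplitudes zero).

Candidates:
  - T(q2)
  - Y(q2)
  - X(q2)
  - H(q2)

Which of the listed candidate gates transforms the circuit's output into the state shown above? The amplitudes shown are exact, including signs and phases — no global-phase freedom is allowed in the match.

The unique candidate consistent with the amplitudes is T(q2).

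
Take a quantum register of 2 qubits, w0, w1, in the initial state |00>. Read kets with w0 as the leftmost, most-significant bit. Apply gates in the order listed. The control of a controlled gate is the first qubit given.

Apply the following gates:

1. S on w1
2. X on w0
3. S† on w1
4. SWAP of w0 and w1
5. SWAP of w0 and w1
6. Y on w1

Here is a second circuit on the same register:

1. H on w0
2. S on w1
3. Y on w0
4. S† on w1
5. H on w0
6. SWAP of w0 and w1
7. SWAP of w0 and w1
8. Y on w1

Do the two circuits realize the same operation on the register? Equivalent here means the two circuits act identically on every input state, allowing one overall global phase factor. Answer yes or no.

No, they are not equivalent — no single phase factor reconciles the two unitaries.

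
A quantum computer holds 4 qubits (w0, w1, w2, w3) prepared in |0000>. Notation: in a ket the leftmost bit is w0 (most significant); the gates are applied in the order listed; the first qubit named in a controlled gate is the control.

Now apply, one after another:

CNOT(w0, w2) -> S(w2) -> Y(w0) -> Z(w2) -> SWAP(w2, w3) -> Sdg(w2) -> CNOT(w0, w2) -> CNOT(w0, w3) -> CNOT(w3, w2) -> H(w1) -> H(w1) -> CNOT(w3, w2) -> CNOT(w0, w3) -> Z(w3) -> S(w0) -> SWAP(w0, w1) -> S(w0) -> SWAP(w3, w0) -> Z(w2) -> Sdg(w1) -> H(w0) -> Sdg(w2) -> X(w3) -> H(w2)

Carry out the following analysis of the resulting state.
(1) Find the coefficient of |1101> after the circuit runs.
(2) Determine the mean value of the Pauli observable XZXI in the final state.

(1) The final state's coefficient on |1101> equals -1/2. Key observation: gates 8-13 undo each other exactly, leaving only the rest of the circuit to track.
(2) The observable XZXI averages to 1.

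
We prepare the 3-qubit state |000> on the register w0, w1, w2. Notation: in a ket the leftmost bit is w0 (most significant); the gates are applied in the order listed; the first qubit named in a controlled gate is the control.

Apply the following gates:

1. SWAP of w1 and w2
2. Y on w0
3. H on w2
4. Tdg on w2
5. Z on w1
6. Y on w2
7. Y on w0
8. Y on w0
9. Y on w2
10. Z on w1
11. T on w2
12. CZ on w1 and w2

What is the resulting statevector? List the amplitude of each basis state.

The resulting statevector has amplitude sqrt(2)*I/2 on |100>, sqrt(2)*I/2 on |101>, and 0 on every other basis state. Key observation: steps 4-11 multiply out to the identity, so the circuit reduces to the remaining gates.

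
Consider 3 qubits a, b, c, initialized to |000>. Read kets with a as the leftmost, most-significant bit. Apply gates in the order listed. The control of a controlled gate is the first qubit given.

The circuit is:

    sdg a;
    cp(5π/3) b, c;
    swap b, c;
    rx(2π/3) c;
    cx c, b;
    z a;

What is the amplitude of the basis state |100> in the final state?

|100> carries amplitude 0 in the final state.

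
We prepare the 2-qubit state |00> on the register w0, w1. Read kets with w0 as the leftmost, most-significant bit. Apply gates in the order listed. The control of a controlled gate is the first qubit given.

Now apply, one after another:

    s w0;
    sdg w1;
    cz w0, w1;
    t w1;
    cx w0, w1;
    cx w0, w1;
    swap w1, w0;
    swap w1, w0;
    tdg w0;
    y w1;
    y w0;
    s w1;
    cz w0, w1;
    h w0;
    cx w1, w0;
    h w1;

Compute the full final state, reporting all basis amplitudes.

After the circuit, the state carries amplitude -I/2 on |00>, I/2 on |01>, I/2 on |10>, -I/2 on |11>. Key observation: gates 5-6 undo each other exactly, leaving only the rest of the circuit to track.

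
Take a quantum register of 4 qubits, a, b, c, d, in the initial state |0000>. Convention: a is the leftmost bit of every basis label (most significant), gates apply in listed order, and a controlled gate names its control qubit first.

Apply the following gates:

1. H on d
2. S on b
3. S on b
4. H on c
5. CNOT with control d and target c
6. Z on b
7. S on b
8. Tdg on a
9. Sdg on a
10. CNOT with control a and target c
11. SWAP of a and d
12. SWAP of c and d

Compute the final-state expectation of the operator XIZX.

The expectation value of XIZX is 1.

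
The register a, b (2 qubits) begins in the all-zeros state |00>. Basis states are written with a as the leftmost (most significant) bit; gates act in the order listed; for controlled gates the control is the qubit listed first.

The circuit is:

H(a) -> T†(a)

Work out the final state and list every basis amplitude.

After the circuit, the state carries amplitude sqrt(2)/2 on |00>, 0 on |01>, -sqrt(2)*exp(3*I*pi/4)/2 on |10>, 0 on |11>.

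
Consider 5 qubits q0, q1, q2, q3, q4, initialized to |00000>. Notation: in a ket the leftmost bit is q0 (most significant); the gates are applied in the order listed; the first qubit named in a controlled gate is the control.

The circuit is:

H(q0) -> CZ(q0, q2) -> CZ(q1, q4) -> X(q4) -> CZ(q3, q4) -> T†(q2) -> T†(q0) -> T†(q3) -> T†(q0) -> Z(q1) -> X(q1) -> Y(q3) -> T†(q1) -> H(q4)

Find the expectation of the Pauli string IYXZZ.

In the final state, IYXZZ has expectation 0.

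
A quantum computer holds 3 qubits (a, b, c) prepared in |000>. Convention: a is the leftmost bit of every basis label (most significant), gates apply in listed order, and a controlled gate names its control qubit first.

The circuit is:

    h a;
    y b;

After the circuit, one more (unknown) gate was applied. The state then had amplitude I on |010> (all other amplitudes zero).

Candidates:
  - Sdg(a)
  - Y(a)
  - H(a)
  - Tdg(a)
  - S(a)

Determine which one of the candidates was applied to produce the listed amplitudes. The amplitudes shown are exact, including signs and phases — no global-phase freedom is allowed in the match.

The unique candidate consistent with the amplitudes is H(a).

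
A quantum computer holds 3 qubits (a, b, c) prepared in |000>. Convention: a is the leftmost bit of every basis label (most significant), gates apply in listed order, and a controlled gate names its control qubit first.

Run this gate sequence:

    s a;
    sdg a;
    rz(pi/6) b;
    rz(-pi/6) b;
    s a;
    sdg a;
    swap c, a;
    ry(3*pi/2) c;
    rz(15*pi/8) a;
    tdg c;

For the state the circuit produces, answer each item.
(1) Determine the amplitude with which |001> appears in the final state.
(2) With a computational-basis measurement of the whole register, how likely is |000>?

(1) |001> carries amplitude sqrt(2)*exp(13*I*pi/16)/2 in the final state.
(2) A full measurement returns |000> with probability 1/2.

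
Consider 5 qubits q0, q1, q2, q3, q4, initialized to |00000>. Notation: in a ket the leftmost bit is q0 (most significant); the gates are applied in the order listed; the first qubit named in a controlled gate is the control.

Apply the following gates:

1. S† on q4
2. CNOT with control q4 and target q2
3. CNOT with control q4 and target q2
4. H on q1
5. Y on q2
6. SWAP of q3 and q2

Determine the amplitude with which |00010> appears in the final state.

The final state's coefficient on |00010> equals sqrt(2)*I/2. Key observation: steps 2-3 multiply out to the identity, so the circuit reduces to the remaining gates.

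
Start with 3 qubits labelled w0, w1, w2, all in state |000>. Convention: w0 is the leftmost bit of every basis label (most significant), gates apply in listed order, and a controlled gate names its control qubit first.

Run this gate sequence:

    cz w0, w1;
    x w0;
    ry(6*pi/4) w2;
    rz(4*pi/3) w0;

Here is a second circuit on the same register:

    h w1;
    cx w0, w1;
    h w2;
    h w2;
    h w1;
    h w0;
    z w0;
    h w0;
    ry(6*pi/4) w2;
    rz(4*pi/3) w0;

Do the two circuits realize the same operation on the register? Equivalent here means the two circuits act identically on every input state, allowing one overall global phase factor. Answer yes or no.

Yes: on every input state the two circuits agree up to one overall phase factor.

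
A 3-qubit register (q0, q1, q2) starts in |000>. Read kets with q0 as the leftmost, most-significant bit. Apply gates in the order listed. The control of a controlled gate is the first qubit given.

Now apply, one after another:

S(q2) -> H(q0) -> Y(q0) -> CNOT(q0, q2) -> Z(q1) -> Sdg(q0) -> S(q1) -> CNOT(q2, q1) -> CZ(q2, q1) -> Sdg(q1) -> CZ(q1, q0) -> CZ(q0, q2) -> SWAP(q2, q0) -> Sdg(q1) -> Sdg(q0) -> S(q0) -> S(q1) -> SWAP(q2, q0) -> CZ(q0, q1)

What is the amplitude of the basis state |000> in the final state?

The amplitude on |000> is -sqrt(2)*I/2. Key observation: steps 13-18 multiply out to the identity, so the circuit reduces to the remaining gates.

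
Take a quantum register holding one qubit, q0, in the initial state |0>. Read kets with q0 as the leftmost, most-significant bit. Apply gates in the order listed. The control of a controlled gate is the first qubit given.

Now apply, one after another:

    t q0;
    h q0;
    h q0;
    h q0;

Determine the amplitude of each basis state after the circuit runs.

The resulting statevector has amplitude sqrt(2)/2 on |0>, sqrt(2)/2 on |1>.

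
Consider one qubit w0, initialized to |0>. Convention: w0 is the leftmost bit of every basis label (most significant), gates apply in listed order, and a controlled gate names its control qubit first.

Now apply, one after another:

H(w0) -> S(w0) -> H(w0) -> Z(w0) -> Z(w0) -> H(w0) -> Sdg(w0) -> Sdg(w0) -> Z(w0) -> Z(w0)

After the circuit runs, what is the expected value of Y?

In the final state, Y has expectation -1. Key observation: gates 2-7 undo each other exactly, leaving only the rest of the circuit to track.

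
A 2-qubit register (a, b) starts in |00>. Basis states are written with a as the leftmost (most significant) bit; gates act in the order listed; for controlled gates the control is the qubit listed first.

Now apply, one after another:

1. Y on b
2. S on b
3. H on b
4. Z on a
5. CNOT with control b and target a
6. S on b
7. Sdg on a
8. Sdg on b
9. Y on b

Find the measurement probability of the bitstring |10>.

A full measurement returns |10> with probability 1/2.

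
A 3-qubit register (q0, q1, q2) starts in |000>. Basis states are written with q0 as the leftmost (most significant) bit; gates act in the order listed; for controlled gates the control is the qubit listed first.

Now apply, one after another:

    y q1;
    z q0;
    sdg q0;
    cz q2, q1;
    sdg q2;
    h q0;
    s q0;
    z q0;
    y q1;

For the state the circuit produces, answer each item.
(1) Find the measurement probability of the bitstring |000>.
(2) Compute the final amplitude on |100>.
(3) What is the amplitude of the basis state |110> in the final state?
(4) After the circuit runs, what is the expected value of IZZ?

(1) A full measurement returns |000> with probability 1/2.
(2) The final state's coefficient on |100> equals -sqrt(2)*I/2.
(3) The final state's coefficient on |110> equals 0.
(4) The expectation value of IZZ is 1.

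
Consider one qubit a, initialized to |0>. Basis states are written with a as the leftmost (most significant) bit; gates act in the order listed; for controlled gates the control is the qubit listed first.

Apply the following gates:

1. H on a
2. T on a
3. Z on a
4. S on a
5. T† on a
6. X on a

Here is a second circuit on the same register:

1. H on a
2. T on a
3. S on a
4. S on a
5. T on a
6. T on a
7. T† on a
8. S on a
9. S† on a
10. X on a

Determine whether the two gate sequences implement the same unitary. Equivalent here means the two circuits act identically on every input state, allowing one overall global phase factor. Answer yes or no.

Yes — the two circuits implement the same unitary up to a global phase.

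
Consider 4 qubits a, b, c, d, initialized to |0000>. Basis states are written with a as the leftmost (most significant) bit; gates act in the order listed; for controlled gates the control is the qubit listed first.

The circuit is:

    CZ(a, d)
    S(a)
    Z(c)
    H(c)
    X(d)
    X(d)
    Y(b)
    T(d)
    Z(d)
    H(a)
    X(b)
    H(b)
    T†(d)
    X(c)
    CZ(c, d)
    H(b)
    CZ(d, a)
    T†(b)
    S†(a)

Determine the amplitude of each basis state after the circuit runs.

After the circuit, the state carries amplitude I/2 on |0000>, I/2 on |0010>, 1/2 on |1000>, 1/2 on |1010>, and 0 on every other basis state.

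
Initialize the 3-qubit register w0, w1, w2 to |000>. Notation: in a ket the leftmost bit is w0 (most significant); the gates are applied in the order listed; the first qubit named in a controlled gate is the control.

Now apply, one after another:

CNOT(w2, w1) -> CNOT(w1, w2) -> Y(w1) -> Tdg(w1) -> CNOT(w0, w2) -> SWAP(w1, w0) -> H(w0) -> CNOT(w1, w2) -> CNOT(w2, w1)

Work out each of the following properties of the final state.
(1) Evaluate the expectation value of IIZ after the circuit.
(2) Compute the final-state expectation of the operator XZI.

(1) The expectation value of IIZ is 1.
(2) The observable XZI averages to -1.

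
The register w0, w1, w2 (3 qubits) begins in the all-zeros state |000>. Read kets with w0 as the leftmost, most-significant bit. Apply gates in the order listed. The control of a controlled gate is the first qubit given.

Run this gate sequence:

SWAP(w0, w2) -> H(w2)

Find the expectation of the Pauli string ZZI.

The expectation value of ZZI is 1.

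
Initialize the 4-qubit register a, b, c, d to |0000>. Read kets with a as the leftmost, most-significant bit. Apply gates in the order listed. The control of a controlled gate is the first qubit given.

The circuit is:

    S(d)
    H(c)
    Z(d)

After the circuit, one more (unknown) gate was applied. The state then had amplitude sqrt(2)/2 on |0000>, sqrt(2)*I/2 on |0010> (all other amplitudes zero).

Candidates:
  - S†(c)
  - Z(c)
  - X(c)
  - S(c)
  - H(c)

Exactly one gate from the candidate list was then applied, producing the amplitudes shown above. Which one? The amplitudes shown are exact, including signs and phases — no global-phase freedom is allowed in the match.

The unique candidate consistent with the amplitudes is S(c).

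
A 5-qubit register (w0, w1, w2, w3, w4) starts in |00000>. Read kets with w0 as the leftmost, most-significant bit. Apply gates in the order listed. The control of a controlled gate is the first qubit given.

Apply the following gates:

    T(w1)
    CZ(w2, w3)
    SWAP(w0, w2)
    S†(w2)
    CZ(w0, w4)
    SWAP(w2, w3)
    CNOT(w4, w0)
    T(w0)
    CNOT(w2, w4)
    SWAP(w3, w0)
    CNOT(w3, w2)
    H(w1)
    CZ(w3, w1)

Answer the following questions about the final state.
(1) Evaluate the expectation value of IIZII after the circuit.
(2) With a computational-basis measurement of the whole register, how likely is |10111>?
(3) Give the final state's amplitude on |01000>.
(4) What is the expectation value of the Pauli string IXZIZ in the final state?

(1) In the final state, IIZII has expectation 1.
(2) A full measurement returns |10111> with probability 0.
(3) |01000> carries amplitude sqrt(2)/2 in the final state.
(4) The expectation value of IXZIZ is 1.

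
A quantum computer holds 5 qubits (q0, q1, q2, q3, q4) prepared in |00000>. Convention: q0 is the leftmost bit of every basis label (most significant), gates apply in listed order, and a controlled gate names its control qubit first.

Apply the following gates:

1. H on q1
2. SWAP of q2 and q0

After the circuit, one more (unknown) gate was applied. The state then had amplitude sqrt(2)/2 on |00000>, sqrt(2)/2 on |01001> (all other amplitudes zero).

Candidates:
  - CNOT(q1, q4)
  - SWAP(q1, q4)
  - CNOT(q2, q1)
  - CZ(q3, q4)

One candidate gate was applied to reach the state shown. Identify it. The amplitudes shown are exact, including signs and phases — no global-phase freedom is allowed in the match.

It was CNOT(q1, q4) that produced the state shown.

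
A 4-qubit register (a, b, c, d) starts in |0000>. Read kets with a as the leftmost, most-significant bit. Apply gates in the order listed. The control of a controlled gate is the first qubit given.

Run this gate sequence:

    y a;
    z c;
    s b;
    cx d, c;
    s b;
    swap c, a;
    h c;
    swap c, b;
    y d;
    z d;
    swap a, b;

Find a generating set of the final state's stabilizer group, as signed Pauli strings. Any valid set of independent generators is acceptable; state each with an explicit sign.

One valid set of independent stabilizer generators is -XIII, +IZII, +IIZI, -IIIZ (any independent generating set of the same group is equally correct).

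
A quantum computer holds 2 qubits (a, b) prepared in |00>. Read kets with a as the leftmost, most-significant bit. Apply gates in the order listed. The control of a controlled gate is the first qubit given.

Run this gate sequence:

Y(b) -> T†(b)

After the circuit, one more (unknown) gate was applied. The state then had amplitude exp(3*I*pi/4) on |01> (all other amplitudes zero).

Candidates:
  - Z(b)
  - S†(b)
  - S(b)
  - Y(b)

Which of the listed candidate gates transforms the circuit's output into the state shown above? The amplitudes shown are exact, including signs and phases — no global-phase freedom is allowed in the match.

It was S(b) that produced the state shown.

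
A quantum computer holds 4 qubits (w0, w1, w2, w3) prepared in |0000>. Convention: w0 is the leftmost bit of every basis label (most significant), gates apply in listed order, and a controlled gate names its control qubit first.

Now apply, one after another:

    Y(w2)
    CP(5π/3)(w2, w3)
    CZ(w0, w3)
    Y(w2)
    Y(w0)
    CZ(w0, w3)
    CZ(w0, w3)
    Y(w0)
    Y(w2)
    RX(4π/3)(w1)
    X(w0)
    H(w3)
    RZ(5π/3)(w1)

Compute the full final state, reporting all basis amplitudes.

The final amplitudes are sqrt(2)*exp(2*I*pi/3)/4 on |1010>, sqrt(2)*exp(2*I*pi/3)/4 on |1011>, sqrt(6)*exp(5*I*pi/6)/4 on |1110>, sqrt(6)*exp(5*I*pi/6)/4 on |1111>, and 0 on every other basis state. Key observation: the block from step 4 through step 9 cancels to the identity and can be dropped.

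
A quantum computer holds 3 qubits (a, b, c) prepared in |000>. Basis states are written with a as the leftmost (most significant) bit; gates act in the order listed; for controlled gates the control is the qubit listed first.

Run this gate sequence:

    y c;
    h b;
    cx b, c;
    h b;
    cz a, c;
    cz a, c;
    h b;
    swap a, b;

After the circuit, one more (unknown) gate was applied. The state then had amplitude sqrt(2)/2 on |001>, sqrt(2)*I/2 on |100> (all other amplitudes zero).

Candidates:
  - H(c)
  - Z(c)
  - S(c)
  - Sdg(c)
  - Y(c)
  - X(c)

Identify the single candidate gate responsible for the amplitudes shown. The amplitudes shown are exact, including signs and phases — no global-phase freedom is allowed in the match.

It was Sdg(c) that produced the state shown. Key observation: the block from step 4 through step 7 cancels to the identity and can be dropped.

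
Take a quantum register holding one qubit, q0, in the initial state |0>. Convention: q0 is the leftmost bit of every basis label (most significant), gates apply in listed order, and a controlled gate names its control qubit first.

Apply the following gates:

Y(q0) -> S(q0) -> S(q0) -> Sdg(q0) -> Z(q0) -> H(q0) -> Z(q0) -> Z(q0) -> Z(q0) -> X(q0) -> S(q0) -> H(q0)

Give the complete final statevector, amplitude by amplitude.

After the circuit, the state carries amplitude 1/2 + I/2 on |0>, 1/2 - I/2 on |1>.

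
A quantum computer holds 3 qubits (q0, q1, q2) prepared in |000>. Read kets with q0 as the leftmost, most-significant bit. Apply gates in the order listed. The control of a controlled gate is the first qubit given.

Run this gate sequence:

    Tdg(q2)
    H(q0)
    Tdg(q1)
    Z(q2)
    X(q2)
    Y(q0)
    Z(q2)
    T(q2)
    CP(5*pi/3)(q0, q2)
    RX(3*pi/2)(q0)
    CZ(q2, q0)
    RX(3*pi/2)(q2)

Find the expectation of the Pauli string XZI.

The observable XZI averages to 1/2.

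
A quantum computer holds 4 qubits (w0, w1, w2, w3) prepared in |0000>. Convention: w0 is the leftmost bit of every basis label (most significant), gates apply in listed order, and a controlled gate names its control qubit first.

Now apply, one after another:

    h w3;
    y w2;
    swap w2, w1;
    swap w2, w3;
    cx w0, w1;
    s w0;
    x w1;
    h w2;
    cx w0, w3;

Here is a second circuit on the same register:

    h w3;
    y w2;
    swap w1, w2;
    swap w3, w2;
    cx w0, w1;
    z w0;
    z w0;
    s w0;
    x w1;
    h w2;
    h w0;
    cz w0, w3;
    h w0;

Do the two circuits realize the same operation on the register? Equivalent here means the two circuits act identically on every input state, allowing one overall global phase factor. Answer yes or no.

No — the two circuits implement different unitaries, even allowing a global phase.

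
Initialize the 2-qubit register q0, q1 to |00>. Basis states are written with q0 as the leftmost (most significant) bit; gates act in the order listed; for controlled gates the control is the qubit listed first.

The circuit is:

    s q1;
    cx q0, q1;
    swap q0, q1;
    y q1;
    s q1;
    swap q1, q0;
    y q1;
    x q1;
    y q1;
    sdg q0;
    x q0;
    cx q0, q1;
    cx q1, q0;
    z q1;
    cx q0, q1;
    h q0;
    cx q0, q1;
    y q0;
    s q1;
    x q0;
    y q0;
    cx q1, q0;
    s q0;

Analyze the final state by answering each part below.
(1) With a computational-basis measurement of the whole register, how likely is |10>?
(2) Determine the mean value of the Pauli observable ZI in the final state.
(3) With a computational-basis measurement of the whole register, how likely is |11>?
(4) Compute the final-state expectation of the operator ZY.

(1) Outcome |10> occurs with probability 1/2.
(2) In the final state, ZI has expectation -1.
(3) Outcome |11> occurs with probability 1/2.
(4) In the final state, ZY has expectation 1.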